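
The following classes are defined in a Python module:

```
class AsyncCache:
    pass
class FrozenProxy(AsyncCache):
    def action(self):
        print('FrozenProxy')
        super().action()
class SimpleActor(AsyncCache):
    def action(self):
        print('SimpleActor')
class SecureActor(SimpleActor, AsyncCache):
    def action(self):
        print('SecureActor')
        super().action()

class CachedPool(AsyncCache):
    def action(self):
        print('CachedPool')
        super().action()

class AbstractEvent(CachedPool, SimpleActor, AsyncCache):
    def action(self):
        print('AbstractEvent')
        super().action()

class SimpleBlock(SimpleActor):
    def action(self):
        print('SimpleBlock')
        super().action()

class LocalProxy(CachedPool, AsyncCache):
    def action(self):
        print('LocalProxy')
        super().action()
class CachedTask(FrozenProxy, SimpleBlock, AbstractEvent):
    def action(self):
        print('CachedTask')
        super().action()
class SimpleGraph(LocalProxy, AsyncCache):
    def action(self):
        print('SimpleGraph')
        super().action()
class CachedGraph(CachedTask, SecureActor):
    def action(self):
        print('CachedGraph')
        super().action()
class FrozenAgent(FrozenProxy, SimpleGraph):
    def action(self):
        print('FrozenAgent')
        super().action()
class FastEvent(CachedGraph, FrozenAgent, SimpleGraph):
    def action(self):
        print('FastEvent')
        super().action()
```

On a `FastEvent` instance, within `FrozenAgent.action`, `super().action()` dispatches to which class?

FrozenProxy

L[FastEvent] = FastEvent + merge(L[CachedGraph], L[FrozenAgent], L[SimpleGraph], [CachedGraph FrozenAgent SimpleGraph])
  take CachedGraph:  [CachedGraph CachedTask FrozenProxy SimpleBlock AbstractEvent CachedPool SecureActor SimpleActor AsyncCache object] + [FrozenAgent FrozenProxy SimpleGraph LocalProxy CachedPool AsyncCache object] + [SimpleGraph LocalProxy CachedPool AsyncCache object] + [CachedGraph FrozenAgent SimpleGraph]
  take CachedTask:  [CachedTask FrozenProxy SimpleBlock AbstractEvent CachedPool SecureActor SimpleActor AsyncCache object] + [FrozenAgent FrozenProxy SimpleGraph LocalProxy CachedPool AsyncCache object] + [SimpleGraph LocalProxy CachedPool AsyncCache object] + [FrozenAgent SimpleGraph]
  take FrozenAgent:  [FrozenProxy SimpleBlock AbstractEvent CachedPool SecureActor SimpleActor AsyncCache object] + [FrozenAgent FrozenProxy SimpleGraph LocalProxy CachedPool AsyncCache object] + [SimpleGraph LocalProxy CachedPool AsyncCache object] + [FrozenAgent SimpleGraph]
  take FrozenProxy:  [FrozenProxy SimpleBlock AbstractEvent CachedPool SecureActor SimpleActor AsyncCache object] + [FrozenProxy SimpleGraph LocalProxy CachedPool AsyncCache object] + [SimpleGraph LocalProxy CachedPool AsyncCache object] + [SimpleGraph]
  take SimpleBlock:  [SimpleBlock AbstractEvent CachedPool SecureActor SimpleActor AsyncCache object] + [SimpleGraph LocalProxy CachedPool AsyncCache object] + [SimpleGraph LocalProxy CachedPool AsyncCache object] + [SimpleGraph]
  take AbstractEvent:  [AbstractEvent CachedPool SecureActor SimpleActor AsyncCache object] + [SimpleGraph LocalProxy CachedPool AsyncCache object] + [SimpleGraph LocalProxy CachedPool AsyncCache object] + [SimpleGraph]
  take SimpleGraph:  [CachedPool SecureActor SimpleActor AsyncCache object] + [SimpleGraph LocalProxy CachedPool AsyncCache object] + [SimpleGraph LocalProxy CachedPool AsyncCache object] + [SimpleGraph]
  take LocalProxy:  [CachedPool SecureActor SimpleActor AsyncCache object] + [LocalProxy CachedPool AsyncCache object] + [LocalProxy CachedPool AsyncCache object]
  take CachedPool:  [CachedPool SecureActor SimpleActor AsyncCache object] + [CachedPool AsyncCache object] + [CachedPool AsyncCache object]
  take SecureActor:  [SecureActor SimpleActor AsyncCache object] + [AsyncCache object] + [AsyncCache object]
  take SimpleActor:  [SimpleActor AsyncCache object] + [AsyncCache object] + [AsyncCache object]
  take AsyncCache:  [AsyncCache object] + [AsyncCache object] + [AsyncCache object]
  take object:  [object] + [object] + [object]
MRO: FastEvent CachedGraph CachedTask FrozenAgent FrozenProxy SimpleBlock AbstractEvent SimpleGraph LocalProxy CachedPool SecureActor SimpleActor AsyncCache object
super() in FrozenAgent.action on a FastEvent instance goes to the class after FrozenAgent in FastEvent's MRO: FrozenProxy.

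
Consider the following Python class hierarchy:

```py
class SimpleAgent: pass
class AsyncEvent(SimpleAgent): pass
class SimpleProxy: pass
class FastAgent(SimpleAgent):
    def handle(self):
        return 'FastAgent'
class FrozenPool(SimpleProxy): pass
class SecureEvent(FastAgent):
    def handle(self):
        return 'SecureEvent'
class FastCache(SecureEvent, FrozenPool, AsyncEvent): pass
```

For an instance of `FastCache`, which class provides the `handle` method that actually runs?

L[FastCache] = FastCache + merge(L[SecureEvent], L[FrozenPool], L[AsyncEvent], [SecureEvent FrozenPool AsyncEvent])
  take SecureEvent:  [SecureEvent FastAgent SimpleAgent object] + [FrozenPool SimpleProxy object] + [AsyncEvent SimpleAgent object] + [SecureEvent FrozenPool AsyncEvent]
  take FastAgent:  [FastAgent SimpleAgent object] + [FrozenPool SimpleProxy object] + [AsyncEvent SimpleAgent object] + [FrozenPool AsyncEvent]
  take FrozenPool:  [SimpleAgent object] + [FrozenPool SimpleProxy object] + [AsyncEvent SimpleAgent object] + [FrozenPool AsyncEvent]
  take SimpleProxy:  [SimpleAgent object] + [SimpleProxy object] + [AsyncEvent SimpleAgent object] + [AsyncEvent]
  take AsyncEvent:  [SimpleAgent object] + [object] + [AsyncEvent SimpleAgent object] + [AsyncEvent]
  take SimpleAgent:  [SimpleAgent object] + [object] + [SimpleAgent object]
  take object:  [object] + [object] + [object]
MRO: FastCache SecureEvent FastAgent FrozenPool SimpleProxy AsyncEvent SimpleAgent object
handle is defined in: FastAgent, SecureEvent. First along the MRO is SecureEvent.

SecureEvent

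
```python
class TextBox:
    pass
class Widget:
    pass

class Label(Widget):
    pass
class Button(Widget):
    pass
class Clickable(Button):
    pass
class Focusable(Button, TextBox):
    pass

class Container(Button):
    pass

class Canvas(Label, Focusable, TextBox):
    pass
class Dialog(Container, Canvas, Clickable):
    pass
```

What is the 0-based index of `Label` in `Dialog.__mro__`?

3

L[Dialog] = Dialog + merge(L[Container], L[Canvas], L[Clickable], [Container Canvas Clickable])
  take Container:  [Container Button Widget object] + [Canvas Label Focusable Button Widget TextBox object] + [Clickable Button Widget object] + [Container Canvas Clickable]
  take Canvas:  [Button Widget object] + [Canvas Label Focusable Button Widget TextBox object] + [Clickable Button Widget object] + [Canvas Clickable]
  take Label:  [Button Widget object] + [Label Focusable Button Widget TextBox object] + [Clickable Button Widget object] + [Clickable]
  take Focusable:  [Button Widget object] + [Focusable Button Widget TextBox object] + [Clickable Button Widget object] + [Clickable]
  take Clickable:  [Button Widget object] + [Button Widget TextBox object] + [Clickable Button Widget object] + [Clickable]
  take Button:  [Button Widget object] + [Button Widget TextBox object] + [Button Widget object]
  take Widget:  [Widget object] + [Widget TextBox object] + [Widget object]
  take TextBox:  [object] + [TextBox object] + [object]
  take object:  [object] + [object] + [object]
MRO: Dialog Container Canvas Label Focusable Clickable Button Widget TextBox object
Label sits at index 3.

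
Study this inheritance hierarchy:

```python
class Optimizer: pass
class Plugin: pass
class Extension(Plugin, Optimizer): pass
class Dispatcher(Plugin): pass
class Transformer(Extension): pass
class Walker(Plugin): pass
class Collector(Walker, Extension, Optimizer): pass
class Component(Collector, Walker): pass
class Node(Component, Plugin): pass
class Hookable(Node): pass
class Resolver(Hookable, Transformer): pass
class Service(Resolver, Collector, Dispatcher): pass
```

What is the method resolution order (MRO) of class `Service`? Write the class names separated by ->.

Service -> Resolver -> Hookable -> Node -> Component -> Collector -> Walker -> Transformer -> Extension -> Dispatcher -> Plugin -> Optimizer -> object

L[Service] = Service + merge(L[Resolver], L[Collector], L[Dispatcher], [Resolver Collector Dispatcher])
  take Resolver:  [Resolver Hookable Node Component Collector Walker Transformer Extension Plugin Optimizer object] + [Collector Walker Extension Plugin Optimizer object] + [Dispatcher Plugin object] + [Resolver Collector Dispatcher]
  take Hookable:  [Hookable Node Component Collector Walker Transformer Extension Plugin Optimizer object] + [Collector Walker Extension Plugin Optimizer object] + [Dispatcher Plugin object] + [Collector Dispatcher]
  take Node:  [Node Component Collector Walker Transformer Extension Plugin Optimizer object] + [Collector Walker Extension Plugin Optimizer object] + [Dispatcher Plugin object] + [Collector Dispatcher]
  take Component:  [Component Collector Walker Transformer Extension Plugin Optimizer object] + [Collector Walker Extension Plugin Optimizer object] + [Dispatcher Plugin object] + [Collector Dispatcher]
  take Collector:  [Collector Walker Transformer Extension Plugin Optimizer object] + [Collector Walker Extension Plugin Optimizer object] + [Dispatcher Plugin object] + [Collector Dispatcher]
  take Walker:  [Walker Transformer Extension Plugin Optimizer object] + [Walker Extension Plugin Optimizer object] + [Dispatcher Plugin object] + [Dispatcher]
  take Transformer:  [Transformer Extension Plugin Optimizer object] + [Extension Plugin Optimizer object] + [Dispatcher Plugin object] + [Dispatcher]
  take Extension:  [Extension Plugin Optimizer object] + [Extension Plugin Optimizer object] + [Dispatcher Plugin object] + [Dispatcher]
  take Dispatcher:  [Plugin Optimizer object] + [Plugin Optimizer object] + [Dispatcher Plugin object] + [Dispatcher]
  take Plugin:  [Plugin Optimizer object] + [Plugin Optimizer object] + [Plugin object]
  take Optimizer:  [Optimizer object] + [Optimizer object] + [object]
  take object:  [object] + [object] + [object]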